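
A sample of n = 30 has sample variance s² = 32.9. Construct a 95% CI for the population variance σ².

df = 29. χ²_{0.025} = 45.722, χ²_{0.975} = 16.047. CI for σ² = ((n-1)s²/χ²_{α/2}, (n-1)s²/χ²_{1-α/2}) = (29·32.9/45.722, 29·32.9/16.047) = (20.87, 59.46)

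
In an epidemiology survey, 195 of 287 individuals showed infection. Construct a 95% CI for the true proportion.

p̂ = 0.679. CI = p̂ ± z*√(p̂(1-p̂)/n) = (0.625, 0.733)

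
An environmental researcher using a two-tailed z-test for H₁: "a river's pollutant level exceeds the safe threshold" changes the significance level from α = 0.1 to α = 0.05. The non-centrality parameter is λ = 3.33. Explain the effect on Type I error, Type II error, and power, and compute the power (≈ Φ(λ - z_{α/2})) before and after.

Decreasing α from 0.1 to 0.05:
• Type I error rate decreases (α is the Type I rate by definition).
• Critical value moves from z_{α/2} = 1.645 to 1.96, so power = Φ(λ - z_{α/2}) goes from Φ(3.33 - 1.645) = 0.954 to Φ(3.33 - 1.96) = 0.915.
• Type II error rate β = 1 - power therefore increases (0.046 → 0.085).
Appropriate when false positives are costly — here, shutting down a compliant factory unnecessarily.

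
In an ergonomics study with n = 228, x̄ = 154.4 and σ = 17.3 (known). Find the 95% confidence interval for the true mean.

CI = x̄ ± z*(σ/√n) = 154.4 ± 1.96(17.3/√228) = 154.4 ± 2.25 = (152.15, 156.65)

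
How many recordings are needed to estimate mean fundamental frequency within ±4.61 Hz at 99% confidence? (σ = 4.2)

n = (z*σ/E)² = (2.576×4.2/4.61)² = 5.5 → n = 6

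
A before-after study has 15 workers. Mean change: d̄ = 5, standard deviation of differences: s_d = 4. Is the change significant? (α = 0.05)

t = d̄/(s_d/√n) = 5/(4/√15) = 4.841. df = 14, critical t = ±2.145. Reject H₀.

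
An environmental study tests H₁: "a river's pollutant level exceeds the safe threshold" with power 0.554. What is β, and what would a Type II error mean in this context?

β = 1 - power = 1 - 0.554 = 0.446. A Type II error is failing to reject H₀ when H₀ is false (false negative) — here, failing to conclude that a river's pollutant level exceeds the safe threshold when in fact it is true. Consequence: allowing unsafe pollution to continue.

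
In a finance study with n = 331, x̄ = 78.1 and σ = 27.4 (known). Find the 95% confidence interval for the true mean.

CI = x̄ ± z*(σ/√n) = 78.1 ± 1.96(27.4/√331) = 78.1 ± 2.95 = (75.15, 81.05)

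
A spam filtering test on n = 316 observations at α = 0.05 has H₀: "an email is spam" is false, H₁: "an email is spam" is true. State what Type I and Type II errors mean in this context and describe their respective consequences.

Type I (false positive): concluding that an email is spam when it is not — a legitimate email is sent to the spam folder and the user misses it. Type II (false negative): failing to conclude that an email is spam when it is — a spam email lands in the inbox. Which is costlier depends on domain priorities and is a judgement call rather than a statistical fact.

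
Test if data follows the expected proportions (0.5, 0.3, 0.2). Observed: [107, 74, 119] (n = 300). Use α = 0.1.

Expected: [150.0, 90.0, 60.0]. χ² = 73.188. df = 2, critical = 4.605. Reject H₀.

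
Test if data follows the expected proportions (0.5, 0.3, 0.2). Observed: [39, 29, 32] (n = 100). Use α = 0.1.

Expected: [50.0, 30.0, 20.0]. χ² = 9.653. df = 2, critical = 4.605. Reject H₀.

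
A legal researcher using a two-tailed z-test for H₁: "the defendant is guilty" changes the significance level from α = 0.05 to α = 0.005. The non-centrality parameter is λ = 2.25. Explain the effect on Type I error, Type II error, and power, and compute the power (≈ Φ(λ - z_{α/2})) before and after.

Decreasing α from 0.05 to 0.005:
• Type I error rate decreases (α is the Type I rate by definition).
• Critical value moves from z_{α/2} = 1.96 to 2.807, so power = Φ(λ - z_{α/2}) goes from Φ(2.25 - 1.96) = 0.614 to Φ(2.25 - 2.807) = 0.289.
• Type II error rate β = 1 - power therefore increases (0.386 → 0.711).
Appropriate when false positives are costly — here, convicting an innocent person.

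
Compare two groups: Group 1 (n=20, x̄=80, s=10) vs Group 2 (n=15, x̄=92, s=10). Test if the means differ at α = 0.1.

Pooled sp = 10.0. t = -3.513, df = 33. Critical t = ±1.692. Reject H₀.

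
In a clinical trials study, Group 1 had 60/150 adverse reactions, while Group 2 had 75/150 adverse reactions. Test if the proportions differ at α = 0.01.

p̂₁ = 0.4, p̂₂ = 0.5, pooled p̂ = 0.45. z = -1.741. Critical: ±2.576. Fail to reject H₀.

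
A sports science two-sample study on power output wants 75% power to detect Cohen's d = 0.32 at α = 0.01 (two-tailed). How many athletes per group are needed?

z_{α/2} = 2.576, z_β = Φ⁻¹(0.75) = 0.674. For small effect (d = 0.32): n per group = 2(z_{α/2} + z_β)²/d² = 2(2.576 + 0.674)²/0.32² = 206.3 → 207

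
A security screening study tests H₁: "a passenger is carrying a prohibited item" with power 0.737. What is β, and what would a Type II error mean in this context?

β = 1 - power = 1 - 0.737 = 0.263. A Type II error is failing to reject H₀ when H₀ is false (false negative) — here, failing to conclude that a passenger is carrying a prohibited item when in fact it is true. Consequence: letting a prohibited item through — security breach.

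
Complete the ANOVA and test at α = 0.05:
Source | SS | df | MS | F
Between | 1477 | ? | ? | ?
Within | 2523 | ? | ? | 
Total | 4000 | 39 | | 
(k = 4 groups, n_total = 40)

df_between = 3, df_within = 36. MS_between = 492.33, MS_within = 70.08. F = 7.025, F_crit ≈ 2.866. Reject H₀.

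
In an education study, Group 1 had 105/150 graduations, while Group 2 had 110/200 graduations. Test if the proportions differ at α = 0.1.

p̂₁ = 0.7, p̂₂ = 0.55, pooled p̂ = 0.614. z = 2.853. Critical: ±1.645. Reject H₀.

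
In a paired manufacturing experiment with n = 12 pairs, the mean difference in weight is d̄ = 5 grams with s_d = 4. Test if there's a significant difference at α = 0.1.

t = d̄/(s_d/√n) = 5/(4/√12) = 4.33. df = 11, critical t = ±1.796. Reject H₀.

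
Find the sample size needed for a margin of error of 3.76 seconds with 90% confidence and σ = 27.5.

n = (z*σ/E)² = (1.645×27.5/3.76)² = 144.8 → n = 145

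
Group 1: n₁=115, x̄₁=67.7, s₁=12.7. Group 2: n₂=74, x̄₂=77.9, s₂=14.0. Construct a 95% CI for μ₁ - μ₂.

Difference = -10.2. SE = √(12.7²/115 + 14.0²/74) = 2.013. CI = (-14.14, -6.26)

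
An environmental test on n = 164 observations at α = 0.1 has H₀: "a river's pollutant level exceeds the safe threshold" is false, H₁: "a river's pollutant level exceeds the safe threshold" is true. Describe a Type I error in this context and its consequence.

Type I error: rejecting H₀ when it is true — concluding that a river's pollutant level exceeds the safe threshold when in fact it is not. Consequence: shutting down a compliant factory unnecessarily.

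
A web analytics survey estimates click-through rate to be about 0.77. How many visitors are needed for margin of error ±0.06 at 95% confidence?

n = z²p(1-p)/E² = 1.96²×0.77×0.23/0.06² = 189.0 → n = 189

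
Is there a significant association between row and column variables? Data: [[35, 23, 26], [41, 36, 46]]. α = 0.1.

χ² = 1.603. df = 2, critical = 4.605. Fail to reject H₀. No evidence of dependence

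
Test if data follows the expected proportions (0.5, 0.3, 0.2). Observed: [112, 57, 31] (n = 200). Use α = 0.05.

Expected: [100.0, 60.0, 40.0]. χ² = 3.615. df = 2, critical = 5.991. Fail to reject H₀.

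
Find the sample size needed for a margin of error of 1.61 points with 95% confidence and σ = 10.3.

n = (z*σ/E)² = (1.96×10.3/1.61)² = 157.2 → n = 158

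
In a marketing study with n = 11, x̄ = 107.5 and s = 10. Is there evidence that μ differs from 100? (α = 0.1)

t = (x̄ - μ₀)/(s/√n) = (107.5 - 100)/(10/√11) = 2.487. df = 10, critical t = ±1.812. Reject H₀.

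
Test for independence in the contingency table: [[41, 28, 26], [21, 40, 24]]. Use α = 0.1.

χ² = 8.119. df = 2, critical = 4.605. Reject H₀. Variables are dependent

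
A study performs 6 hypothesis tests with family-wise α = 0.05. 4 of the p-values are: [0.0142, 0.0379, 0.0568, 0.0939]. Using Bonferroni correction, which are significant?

Bonferroni α = 0.05/6 = 0.00833. None of the given p-values are significant.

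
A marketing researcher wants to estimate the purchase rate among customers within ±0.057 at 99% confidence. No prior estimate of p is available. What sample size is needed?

Conservative approach: use p = 0.5 (maximizes p(1-p) = 0.25). n = z²(0.25)/E² = 2.576²×0.25/0.057² = 510.6 → n = 511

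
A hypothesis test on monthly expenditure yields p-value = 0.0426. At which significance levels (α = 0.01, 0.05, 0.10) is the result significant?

p = 0.0426. Significant at: α = 0.05, 0.1.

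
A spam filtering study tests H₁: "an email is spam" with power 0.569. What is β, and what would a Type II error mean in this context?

β = 1 - power = 1 - 0.569 = 0.431. A Type II error is failing to reject H₀ when H₀ is false (false negative) — here, failing to conclude that an email is spam when in fact it is true. Consequence: a spam email lands in the inbox.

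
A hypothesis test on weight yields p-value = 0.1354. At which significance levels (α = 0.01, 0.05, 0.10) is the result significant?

p = 0.1354. Not significant at any of the given levels.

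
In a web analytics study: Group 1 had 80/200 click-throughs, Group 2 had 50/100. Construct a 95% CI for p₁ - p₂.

p̂₁ = 0.4, p̂₂ = 0.5. Difference = -0.1. CI = (-0.219, 0.019)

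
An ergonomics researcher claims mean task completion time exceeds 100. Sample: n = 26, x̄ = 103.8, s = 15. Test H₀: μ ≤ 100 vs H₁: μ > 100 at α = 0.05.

t = (103.8 - 100)/(15/√26) = 1.292, df = 25. Critical t = 1.708. Fail to reject H₀.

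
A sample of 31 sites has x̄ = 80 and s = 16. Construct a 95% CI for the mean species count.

CI = x̄ ± t*(s/√n) = 80 ± 2.042(16/√31) = (74.13, 85.87)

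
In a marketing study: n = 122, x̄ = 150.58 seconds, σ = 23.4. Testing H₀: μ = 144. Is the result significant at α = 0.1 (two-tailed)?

z = (150.58 - 144)/(23.4/√122) = 3.106. Since |z| > 1.645, significant at α = 0.1.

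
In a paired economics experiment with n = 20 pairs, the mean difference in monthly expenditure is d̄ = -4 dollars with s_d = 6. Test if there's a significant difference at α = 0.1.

t = d̄/(s_d/√n) = -4/(6/√20) = -2.981. df = 19, critical t = ±1.729. Reject H₀.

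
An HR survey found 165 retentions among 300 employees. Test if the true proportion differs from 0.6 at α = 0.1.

p̂ = 0.55, p₀ = 0.6. z = (p̂ - p₀)/√(p₀(1-p₀)/n) = -1.768. Critical: ±1.645. Reject H₀.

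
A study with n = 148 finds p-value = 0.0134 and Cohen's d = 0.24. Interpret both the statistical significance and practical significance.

Statistically significant (p = 0.0134 < 0.05). Cohen's d = 0.24 indicates a small effect size. Both statistical and practical significance should be considered.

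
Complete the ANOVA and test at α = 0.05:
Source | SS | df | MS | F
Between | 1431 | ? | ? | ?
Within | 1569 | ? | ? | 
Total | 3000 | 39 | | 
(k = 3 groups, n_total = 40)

df_between = 2, df_within = 37. MS_between = 715.5, MS_within = 42.41. F = 16.873, F_crit ≈ 3.252. Reject H₀.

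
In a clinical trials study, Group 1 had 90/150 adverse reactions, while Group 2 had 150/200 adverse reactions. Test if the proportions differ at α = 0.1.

p̂₁ = 0.6, p̂₂ = 0.75, pooled p̂ = 0.686. z = -2.991. Critical: ±1.645. Reject H₀.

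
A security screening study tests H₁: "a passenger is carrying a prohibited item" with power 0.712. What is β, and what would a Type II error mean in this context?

β = 1 - power = 1 - 0.712 = 0.288. A Type II error is failing to reject H₀ when H₀ is false (false negative) — here, failing to conclude that a passenger is carrying a prohibited item when in fact it is true. Consequence: letting a prohibited item through — security breach.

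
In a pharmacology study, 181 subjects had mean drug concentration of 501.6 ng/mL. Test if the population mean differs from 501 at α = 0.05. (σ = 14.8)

z = (x̄ - μ₀)/(σ/√n) = (501.6 - 501)/(14.8/√181) = 0.545. Critical value: ±1.96. Since |0.545| ≤ 1.96, Fail to reject H₀.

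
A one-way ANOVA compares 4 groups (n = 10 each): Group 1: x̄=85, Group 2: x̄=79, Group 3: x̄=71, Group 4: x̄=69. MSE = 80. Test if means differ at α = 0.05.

Grand mean = 76.0. SS_between = 1640.0, MS_between = 546.67. F = 6.833, F_crit ≈ 2.866. Reject H₀.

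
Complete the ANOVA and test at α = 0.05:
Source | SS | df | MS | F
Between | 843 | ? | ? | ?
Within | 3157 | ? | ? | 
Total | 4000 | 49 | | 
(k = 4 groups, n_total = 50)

df_between = 3, df_within = 46. MS_between = 281.0, MS_within = 68.63. F = 4.094, F_crit ≈ 2.807. Reject H₀.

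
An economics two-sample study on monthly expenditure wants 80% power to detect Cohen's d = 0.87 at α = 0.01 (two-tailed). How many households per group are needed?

z_{α/2} = 2.576, z_β = Φ⁻¹(0.8) = 0.842. For large effect (d = 0.87): n per group = 2(z_{α/2} + z_β)²/d² = 2(2.576 + 0.842)²/0.87² = 30.9 → 31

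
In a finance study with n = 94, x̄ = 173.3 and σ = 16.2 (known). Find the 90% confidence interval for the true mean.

CI = x̄ ± z*(σ/√n) = 173.3 ± 1.645(16.2/√94) = 173.3 ± 2.75 = (170.55, 176.05)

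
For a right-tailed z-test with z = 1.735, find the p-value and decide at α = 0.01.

p = P(Z > 1.735) = 1 - Φ(1.735) ≈ 0.0414. Since p ≥ 0.01, fail to reject H₀ (not significant) at α = 0.01.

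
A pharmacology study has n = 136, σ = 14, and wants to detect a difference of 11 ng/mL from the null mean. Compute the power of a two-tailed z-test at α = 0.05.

SE = σ/√n = 14/√136 = 1.2. Non-centrality λ = d/SE = 11/1.2 = 9.163. Power ≈ Φ(λ - z_{α/2}) = Φ(9.163 - 1.96) = Φ(7.203) = 1.0.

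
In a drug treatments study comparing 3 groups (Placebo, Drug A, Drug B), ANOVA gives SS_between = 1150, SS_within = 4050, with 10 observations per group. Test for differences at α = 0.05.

df_between = 2, df_within = 27. F = MS_between/MS_within = 575.0/150.0 = 3.833. F_crit ≈ 3.354. Reject H₀. At least one mean differs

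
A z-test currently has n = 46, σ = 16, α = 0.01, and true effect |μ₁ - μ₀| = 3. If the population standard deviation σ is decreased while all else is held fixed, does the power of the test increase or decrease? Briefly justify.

Power increases: a smaller σ shrinks the standard error σ/√n, moving the sampling distribution under H₁ further from the critical value.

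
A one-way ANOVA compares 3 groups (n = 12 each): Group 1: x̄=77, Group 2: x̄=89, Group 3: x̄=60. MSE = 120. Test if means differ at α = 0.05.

Grand mean = 75.33. SS_between = 5096.0, MS_between = 2548.0. F = 21.233, F_crit ≈ 3.285. Reject H₀.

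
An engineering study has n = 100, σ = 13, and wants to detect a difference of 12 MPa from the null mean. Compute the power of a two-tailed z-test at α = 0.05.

SE = σ/√n = 13/√100 = 1.3. Non-centrality λ = d/SE = 12/1.3 = 9.231. Power ≈ Φ(λ - z_{α/2}) = Φ(9.231 - 1.96) = Φ(7.271) = 1.0.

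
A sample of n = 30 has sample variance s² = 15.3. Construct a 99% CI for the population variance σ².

df = 29. χ²_{0.005} = 52.336, χ²_{0.995} = 13.121. CI for σ² = ((n-1)s²/χ²_{α/2}, (n-1)s²/χ²_{1-α/2}) = (29·15.3/52.336, 29·15.3/13.121) = (8.48, 33.82)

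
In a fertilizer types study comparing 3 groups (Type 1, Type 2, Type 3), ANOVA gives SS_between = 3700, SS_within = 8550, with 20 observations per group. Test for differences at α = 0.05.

df_between = 2, df_within = 57. F = MS_between/MS_within = 1850.0/150.0 = 12.333. F_crit ≈ 3.159. Reject H₀. At least one mean differs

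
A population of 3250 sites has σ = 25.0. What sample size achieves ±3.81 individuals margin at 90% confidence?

Without FPC: n₀ = (1.645×25.0/3.81)² = 116.51. With FPC: n = n₀N/(n₀+N-1) = 112.5 → n = 113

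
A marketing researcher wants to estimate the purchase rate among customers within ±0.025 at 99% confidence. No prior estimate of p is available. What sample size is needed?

Conservative approach: use p = 0.5 (maximizes p(1-p) = 0.25). n = z²(0.25)/E² = 2.576²×0.25/0.025² = 2654.3 → n = 2655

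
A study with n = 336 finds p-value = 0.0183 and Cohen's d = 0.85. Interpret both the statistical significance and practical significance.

Statistically significant (p = 0.0183 < 0.05). Cohen's d = 0.85 indicates a large effect size. Both statistical and practical significance should be considered.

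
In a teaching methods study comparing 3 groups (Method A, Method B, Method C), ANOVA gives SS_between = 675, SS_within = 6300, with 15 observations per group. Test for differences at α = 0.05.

df_between = 2, df_within = 42. F = MS_between/MS_within = 337.5/150.0 = 2.25. F_crit ≈ 3.22. Fail to reject H₀.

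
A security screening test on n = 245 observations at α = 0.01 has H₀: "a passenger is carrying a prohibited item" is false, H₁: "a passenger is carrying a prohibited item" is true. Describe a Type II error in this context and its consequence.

Type II error: failing to reject H₀ when it is false — concluding that a passenger is carrying a prohibited item is not supported when in fact it is. Consequence: letting a prohibited item through — security breach.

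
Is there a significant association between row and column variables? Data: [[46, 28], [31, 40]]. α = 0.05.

χ² = 4.98. df = 1, critical = 3.841. Reject H₀. Variables are dependent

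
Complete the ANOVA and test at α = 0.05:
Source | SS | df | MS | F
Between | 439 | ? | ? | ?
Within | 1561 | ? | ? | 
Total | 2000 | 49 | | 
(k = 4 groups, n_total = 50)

df_between = 3, df_within = 46. MS_between = 146.33, MS_within = 33.93. F = 4.312, F_crit ≈ 2.807. Reject H₀.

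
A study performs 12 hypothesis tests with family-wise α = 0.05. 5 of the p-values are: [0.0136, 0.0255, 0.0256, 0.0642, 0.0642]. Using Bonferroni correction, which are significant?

Bonferroni α = 0.05/12 = 0.00417. None of the given p-values are significant.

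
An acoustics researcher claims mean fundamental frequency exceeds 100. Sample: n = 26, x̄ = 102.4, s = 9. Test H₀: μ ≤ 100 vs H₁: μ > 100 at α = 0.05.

t = (102.4 - 100)/(9/√26) = 1.36, df = 25. Critical t = 1.708. Fail to reject H₀.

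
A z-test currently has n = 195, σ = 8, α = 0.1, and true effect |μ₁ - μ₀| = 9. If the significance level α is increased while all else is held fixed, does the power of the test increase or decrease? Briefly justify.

Power increases: a larger α lowers the critical value, so more of the H₁ sampling distribution falls in the rejection region.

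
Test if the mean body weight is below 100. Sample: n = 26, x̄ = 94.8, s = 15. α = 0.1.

t = (94.8 - 100)/(15/√26) = -1.768, df = 25. Critical t = -1.316. Reject H₀.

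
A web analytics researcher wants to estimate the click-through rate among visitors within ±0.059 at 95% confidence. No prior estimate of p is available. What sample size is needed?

Conservative approach: use p = 0.5 (maximizes p(1-p) = 0.25). n = z²(0.25)/E² = 1.96²×0.25/0.059² = 275.9 → n = 276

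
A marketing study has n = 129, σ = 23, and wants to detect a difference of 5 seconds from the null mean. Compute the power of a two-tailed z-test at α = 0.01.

SE = σ/√n = 23/√129 = 2.025. Non-centrality λ = d/SE = 5/2.025 = 2.469. Power ≈ Φ(λ - z_{α/2}) = Φ(2.469 - 2.576) = Φ(-0.107) = 0.457.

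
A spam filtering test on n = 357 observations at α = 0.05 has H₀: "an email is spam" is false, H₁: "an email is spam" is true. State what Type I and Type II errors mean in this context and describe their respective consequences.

Type I (false positive): concluding that an email is spam when it is not — a legitimate email is sent to the spam folder and the user misses it. Type II (false negative): failing to conclude that an email is spam when it is — a spam email lands in the inbox. Which is costlier depends on domain priorities and is a judgement call rather than a statistical fact.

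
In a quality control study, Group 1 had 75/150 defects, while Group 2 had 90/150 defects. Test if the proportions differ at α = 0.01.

p̂₁ = 0.5, p̂₂ = 0.6, pooled p̂ = 0.55. z = -1.741. Critical: ±2.576. Fail to reject H₀.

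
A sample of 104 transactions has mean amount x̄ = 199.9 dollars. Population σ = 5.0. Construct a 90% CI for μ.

CI = x̄ ± z*(σ/√n) = 199.9 ± 1.645(5.0/√104) = 199.9 ± 0.81 = (199.09, 200.71)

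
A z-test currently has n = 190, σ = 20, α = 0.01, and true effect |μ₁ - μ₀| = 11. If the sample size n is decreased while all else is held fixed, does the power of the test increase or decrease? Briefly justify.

Power decreases: a smaller n inflates the standard error σ/√n, pulling the sampling distribution under H₁ back toward the critical value.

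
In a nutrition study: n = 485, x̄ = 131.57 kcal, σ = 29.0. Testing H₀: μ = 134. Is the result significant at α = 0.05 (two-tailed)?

z = (131.57 - 134)/(29.0/√485) = -1.845. Since |z| ≤ 1.96, not significant at α = 0.05.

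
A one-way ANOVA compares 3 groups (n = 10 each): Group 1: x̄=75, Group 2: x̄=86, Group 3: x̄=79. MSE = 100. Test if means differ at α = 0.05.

Grand mean = 80.0. SS_between = 620.0, MS_between = 310.0. F = 3.1, F_crit ≈ 3.354. Fail to reject H₀.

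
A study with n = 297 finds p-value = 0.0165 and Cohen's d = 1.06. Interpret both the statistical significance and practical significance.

Statistically significant (p = 0.0165 < 0.05). Cohen's d = 1.06 indicates a large effect size. Both statistical and practical significance should be considered.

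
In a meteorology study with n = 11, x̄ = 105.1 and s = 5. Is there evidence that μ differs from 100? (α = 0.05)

t = (x̄ - μ₀)/(s/√n) = (105.1 - 100)/(5/√11) = 3.383. df = 10, critical t = ±2.228. Reject H₀.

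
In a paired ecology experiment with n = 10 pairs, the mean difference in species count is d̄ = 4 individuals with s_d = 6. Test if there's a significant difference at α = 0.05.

t = d̄/(s_d/√n) = 4/(6/√10) = 2.108. df = 9, critical t = ±2.262. Fail to reject H₀.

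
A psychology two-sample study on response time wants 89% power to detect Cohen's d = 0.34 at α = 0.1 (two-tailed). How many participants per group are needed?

z_{α/2} = 1.645, z_β = Φ⁻¹(0.89) = 1.227. For small effect (d = 0.34): n per group = 2(z_{α/2} + z_β)²/d² = 2(1.645 + 1.227)²/0.34² = 142.7 → 143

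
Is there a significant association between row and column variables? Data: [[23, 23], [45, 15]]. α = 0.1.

χ² = 7.076. df = 1, critical = 2.706. Reject H₀. Variables are dependent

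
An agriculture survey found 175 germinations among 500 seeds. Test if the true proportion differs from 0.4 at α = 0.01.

p̂ = 0.35, p₀ = 0.4. z = (p̂ - p₀)/√(p₀(1-p₀)/n) = -2.282. Critical: ±2.576. Fail to reject H₀.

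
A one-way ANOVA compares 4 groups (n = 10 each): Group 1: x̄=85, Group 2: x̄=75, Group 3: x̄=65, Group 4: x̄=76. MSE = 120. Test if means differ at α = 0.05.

Grand mean = 75.25. SS_between = 2007.5, MS_between = 669.17. F = 5.576, F_crit ≈ 2.866. Reject H₀.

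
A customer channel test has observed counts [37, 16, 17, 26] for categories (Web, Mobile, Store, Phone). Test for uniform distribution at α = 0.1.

Expected = 24 each. χ² = Σ(O-E)²/E = 11.917. df = 3, critical value = 6.251. Reject H₀.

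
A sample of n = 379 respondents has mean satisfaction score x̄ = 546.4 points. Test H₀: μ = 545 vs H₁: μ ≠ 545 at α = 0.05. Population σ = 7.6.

z = (x̄ - μ₀)/(σ/√n) = (546.4 - 545)/(7.6/√379) = 3.586. Critical value: ±1.96. Since |3.586| > 1.96, Reject H₀.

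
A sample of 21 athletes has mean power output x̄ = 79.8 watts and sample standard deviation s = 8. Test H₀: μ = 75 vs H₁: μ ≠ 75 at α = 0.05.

t = (x̄ - μ₀)/(s/√n) = (79.8 - 75)/(8/√21) = 2.75. df = 20, critical t = ±2.086. Reject H₀.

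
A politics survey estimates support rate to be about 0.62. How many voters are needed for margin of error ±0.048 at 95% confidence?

n = z²p(1-p)/E² = 1.96²×0.62×0.38/0.048² = 392.8 → n = 393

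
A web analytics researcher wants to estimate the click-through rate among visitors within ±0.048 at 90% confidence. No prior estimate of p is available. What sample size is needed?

Conservative approach: use p = 0.5 (maximizes p(1-p) = 0.25). n = z²(0.25)/E² = 1.645²×0.25/0.048² = 293.6 → n = 294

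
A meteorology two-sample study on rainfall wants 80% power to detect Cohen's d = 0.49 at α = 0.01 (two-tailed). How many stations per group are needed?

z_{α/2} = 2.576, z_β = Φ⁻¹(0.8) = 0.842. For small effect (d = 0.49): n per group = 2(z_{α/2} + z_β)²/d² = 2(2.576 + 0.842)²/0.49² = 97.3 → 98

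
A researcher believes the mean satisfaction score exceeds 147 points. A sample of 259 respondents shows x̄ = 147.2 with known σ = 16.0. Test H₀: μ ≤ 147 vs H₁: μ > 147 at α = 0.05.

z = 0.201. Critical value: 1.645. Fail to reject H₀.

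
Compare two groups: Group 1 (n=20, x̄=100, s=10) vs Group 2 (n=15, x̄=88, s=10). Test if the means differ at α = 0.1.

Pooled sp = 10.0. t = 3.513, df = 33. Critical t = ±1.692. Reject H₀.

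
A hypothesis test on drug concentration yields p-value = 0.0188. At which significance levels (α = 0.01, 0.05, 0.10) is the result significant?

p = 0.0188. Significant at: α = 0.05, 0.1.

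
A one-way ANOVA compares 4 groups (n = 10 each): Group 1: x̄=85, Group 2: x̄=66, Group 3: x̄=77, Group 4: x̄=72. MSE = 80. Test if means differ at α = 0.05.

Grand mean = 75.0. SS_between = 1940.0, MS_between = 646.67. F = 8.083, F_crit ≈ 2.866. Reject H₀.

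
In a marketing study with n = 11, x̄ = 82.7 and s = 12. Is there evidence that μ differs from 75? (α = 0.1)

t = (x̄ - μ₀)/(s/√n) = (82.7 - 75)/(12/√11) = 2.128. df = 10, critical t = ±1.812. Reject H₀.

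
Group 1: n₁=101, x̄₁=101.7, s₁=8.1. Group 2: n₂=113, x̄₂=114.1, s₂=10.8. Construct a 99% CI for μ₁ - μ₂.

Difference = -12.4. SE = √(8.1²/101 + 10.8²/113) = 1.297. CI = (-15.74, -9.06)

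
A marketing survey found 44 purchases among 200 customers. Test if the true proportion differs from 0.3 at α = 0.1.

p̂ = 0.22, p₀ = 0.3. z = (p̂ - p₀)/√(p₀(1-p₀)/n) = -2.469. Critical: ±1.645. Reject H₀.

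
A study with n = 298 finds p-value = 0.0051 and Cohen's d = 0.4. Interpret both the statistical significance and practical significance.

Statistically significant (p = 0.0051 < 0.05). Cohen's d = 0.4 indicates a small effect size. Both statistical and practical significance should be considered.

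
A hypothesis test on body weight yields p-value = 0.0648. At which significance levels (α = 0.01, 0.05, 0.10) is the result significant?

p = 0.0648. Significant at: α = 0.1.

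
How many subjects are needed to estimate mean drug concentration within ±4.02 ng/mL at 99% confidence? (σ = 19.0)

n = (z*σ/E)² = (2.576×19.0/4.02)² = 148.2 → n = 149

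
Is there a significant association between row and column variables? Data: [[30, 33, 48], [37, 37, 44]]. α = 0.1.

χ² = 0.921. df = 2, critical = 4.605. Fail to reject H₀. No evidence of dependence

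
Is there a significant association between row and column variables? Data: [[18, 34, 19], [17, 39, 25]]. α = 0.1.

χ² = 0.534. df = 2, critical = 4.605. Fail to reject H₀. No evidence of dependence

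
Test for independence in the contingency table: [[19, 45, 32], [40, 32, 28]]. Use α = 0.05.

χ² = 9.859. df = 2, critical = 5.991. Reject H₀. Variables are dependent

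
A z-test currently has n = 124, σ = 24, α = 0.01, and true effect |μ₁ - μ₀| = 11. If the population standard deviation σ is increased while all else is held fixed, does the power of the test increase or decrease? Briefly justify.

Power decreases: a larger σ inflates the standard error σ/√n, pulling the sampling distribution under H₁ back toward the critical value.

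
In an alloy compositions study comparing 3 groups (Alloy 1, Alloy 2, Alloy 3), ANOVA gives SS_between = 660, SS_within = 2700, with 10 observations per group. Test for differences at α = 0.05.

df_between = 2, df_within = 27. F = MS_between/MS_within = 330.0/100.0 = 3.3. F_crit ≈ 3.354. Fail to reject H₀.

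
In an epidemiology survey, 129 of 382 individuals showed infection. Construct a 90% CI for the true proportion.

p̂ = 0.338. CI = p̂ ± z*√(p̂(1-p̂)/n) = (0.298, 0.378)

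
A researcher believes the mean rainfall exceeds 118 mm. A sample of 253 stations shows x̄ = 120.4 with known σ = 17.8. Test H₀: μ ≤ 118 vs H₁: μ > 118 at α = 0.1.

z = 2.145. Critical value: 1.28. Reject H₀.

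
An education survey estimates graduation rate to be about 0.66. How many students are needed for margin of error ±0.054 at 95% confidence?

n = z²p(1-p)/E² = 1.96²×0.66×0.34/0.054² = 295.6 → n = 296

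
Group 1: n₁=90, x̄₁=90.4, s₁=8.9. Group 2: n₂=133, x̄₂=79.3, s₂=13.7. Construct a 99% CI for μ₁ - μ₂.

Difference = 11.1. SE = √(8.9²/90 + 13.7²/133) = 1.514. CI = (7.2, 15.0)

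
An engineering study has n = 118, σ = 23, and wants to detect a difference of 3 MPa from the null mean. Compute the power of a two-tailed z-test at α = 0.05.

SE = σ/√n = 23/√118 = 2.117. Non-centrality λ = d/SE = 3/2.117 = 1.417. Power ≈ Φ(λ - z_{α/2}) = Φ(1.417 - 1.96) = Φ(-0.543) = 0.294.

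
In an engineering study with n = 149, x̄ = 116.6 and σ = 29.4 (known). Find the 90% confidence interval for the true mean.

CI = x̄ ± z*(σ/√n) = 116.6 ± 1.645(29.4/√149) = 116.6 ± 3.96 = (112.64, 120.56)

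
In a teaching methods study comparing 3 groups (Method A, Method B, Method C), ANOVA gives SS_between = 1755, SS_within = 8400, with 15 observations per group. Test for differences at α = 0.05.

df_between = 2, df_within = 42. F = MS_between/MS_within = 877.5/200.0 = 4.388. F_crit ≈ 3.22. Reject H₀. At least one mean differs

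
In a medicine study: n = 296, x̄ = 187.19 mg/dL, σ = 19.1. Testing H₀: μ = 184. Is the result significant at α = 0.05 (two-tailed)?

z = (187.19 - 184)/(19.1/√296) = 2.873. Since |z| > 1.96, significant at α = 0.05.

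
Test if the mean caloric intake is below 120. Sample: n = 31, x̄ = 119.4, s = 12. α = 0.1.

t = (119.4 - 120)/(12/√31) = -0.278, df = 30. Critical t = -1.31. Fail to reject H₀.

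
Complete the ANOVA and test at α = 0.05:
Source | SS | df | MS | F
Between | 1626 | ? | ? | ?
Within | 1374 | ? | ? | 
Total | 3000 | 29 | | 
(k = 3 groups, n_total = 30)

df_between = 2, df_within = 27. MS_between = 813.0, MS_within = 50.89. F = 15.976, F_crit ≈ 3.354. Reject H₀.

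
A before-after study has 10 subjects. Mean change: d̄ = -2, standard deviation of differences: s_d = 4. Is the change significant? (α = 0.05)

t = d̄/(s_d/√n) = -2/(4/√10) = -1.581. df = 9, critical t = ±2.262. Fail to reject H₀.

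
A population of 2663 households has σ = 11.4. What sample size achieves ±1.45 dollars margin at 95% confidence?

Without FPC: n₀ = (1.96×11.4/1.45)² = 237.457. With FPC: n = n₀N/(n₀+N-1) = 218.1 → n = 219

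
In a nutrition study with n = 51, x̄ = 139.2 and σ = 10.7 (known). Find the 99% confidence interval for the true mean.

CI = x̄ ± z*(σ/√n) = 139.2 ± 2.576(10.7/√51) = 139.2 ± 3.86 = (135.34, 143.06)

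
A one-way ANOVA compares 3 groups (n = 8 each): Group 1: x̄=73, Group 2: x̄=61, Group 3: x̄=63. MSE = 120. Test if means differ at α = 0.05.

Grand mean = 65.67. SS_between = 661.33, MS_between = 330.67. F = 2.756, F_crit ≈ 3.467. Fail to reject H₀.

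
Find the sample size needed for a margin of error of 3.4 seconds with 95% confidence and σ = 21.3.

n = (z*σ/E)² = (1.96×21.3/3.4)² = 150.8 → n = 151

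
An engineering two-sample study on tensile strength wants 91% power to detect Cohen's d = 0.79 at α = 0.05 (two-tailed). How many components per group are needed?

z_{α/2} = 1.96, z_β = Φ⁻¹(0.91) = 1.341. For medium effect (d = 0.79): n per group = 2(z_{α/2} + z_β)²/d² = 2(1.96 + 1.341)²/0.79² = 34.9 → 35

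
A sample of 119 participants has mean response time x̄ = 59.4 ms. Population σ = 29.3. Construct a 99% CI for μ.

CI = x̄ ± z*(σ/√n) = 59.4 ± 2.576(29.3/√119) = 59.4 ± 6.92 = (52.48, 66.32)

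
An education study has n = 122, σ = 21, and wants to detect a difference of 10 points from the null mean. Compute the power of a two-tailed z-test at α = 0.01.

SE = σ/√n = 21/√122 = 1.901. Non-centrality λ = d/SE = 10/1.901 = 5.26. Power ≈ Φ(λ - z_{α/2}) = Φ(5.26 - 2.576) = Φ(2.684) = 0.996.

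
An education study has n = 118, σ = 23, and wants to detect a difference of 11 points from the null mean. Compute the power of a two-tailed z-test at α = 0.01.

SE = σ/√n = 23/√118 = 2.117. Non-centrality λ = d/SE = 11/2.117 = 5.195. Power ≈ Φ(λ - z_{α/2}) = Φ(5.195 - 2.576) = Φ(2.619) = 0.996.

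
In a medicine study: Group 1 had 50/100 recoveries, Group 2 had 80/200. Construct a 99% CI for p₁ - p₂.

p̂₁ = 0.5, p̂₂ = 0.4. Difference = 0.1. CI = (-0.057, 0.257)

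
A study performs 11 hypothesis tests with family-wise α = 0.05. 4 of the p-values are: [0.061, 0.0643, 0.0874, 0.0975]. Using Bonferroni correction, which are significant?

Bonferroni α = 0.05/11 = 0.00455. None of the given p-values are significant.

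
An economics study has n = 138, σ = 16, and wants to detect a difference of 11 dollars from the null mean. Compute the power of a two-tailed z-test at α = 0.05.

SE = σ/√n = 16/√138 = 1.362. Non-centrality λ = d/SE = 11/1.362 = 8.076. Power ≈ Φ(λ - z_{α/2}) = Φ(8.076 - 1.96) = Φ(6.116) = 1.0.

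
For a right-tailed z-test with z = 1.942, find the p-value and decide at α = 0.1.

p = P(Z > 1.942) = 1 - Φ(1.942) ≈ 0.0261. Since p < 0.1, reject H₀ (significant) at α = 0.1.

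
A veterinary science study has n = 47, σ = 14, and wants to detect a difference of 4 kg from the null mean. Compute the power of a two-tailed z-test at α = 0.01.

SE = σ/√n = 14/√47 = 2.042. Non-centrality λ = d/SE = 4/2.042 = 1.959. Power ≈ Φ(λ - z_{α/2}) = Φ(1.959 - 2.576) = Φ(-0.617) = 0.269.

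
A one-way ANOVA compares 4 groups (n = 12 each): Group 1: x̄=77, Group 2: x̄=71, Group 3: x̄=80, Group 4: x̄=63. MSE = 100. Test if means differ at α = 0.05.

Grand mean = 72.75. SS_between = 2025.0, MS_between = 675.0. F = 6.75, F_crit ≈ 2.816. Reject H₀.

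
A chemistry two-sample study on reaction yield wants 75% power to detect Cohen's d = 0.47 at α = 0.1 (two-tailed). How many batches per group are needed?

z_{α/2} = 1.645, z_β = Φ⁻¹(0.75) = 0.674. For small effect (d = 0.47): n per group = 2(z_{α/2} + z_β)²/d² = 2(1.645 + 0.674)²/0.47² = 48.7 → 49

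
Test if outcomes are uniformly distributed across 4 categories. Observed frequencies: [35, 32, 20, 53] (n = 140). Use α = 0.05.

Expected = 35 each. χ² = Σ(O-E)²/E = 15.943. df = 3, critical value = 7.815. Reject H₀.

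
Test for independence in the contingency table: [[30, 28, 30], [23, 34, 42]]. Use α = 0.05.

χ² = 2.868. df = 2, critical = 5.991. Fail to reject H₀. No evidence of dependence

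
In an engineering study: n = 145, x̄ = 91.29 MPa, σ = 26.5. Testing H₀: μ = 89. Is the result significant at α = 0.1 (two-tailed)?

z = (91.29 - 89)/(26.5/√145) = 1.041. Since |z| ≤ 1.645, not significant at α = 0.1.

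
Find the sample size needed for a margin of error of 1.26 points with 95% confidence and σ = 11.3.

n = (z*σ/E)² = (1.96×11.3/1.26)² = 309.0 → n = 309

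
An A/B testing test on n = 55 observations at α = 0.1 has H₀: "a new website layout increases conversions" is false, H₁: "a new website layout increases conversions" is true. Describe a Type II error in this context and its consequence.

Type II error: failing to reject H₀ when it is false — concluding that a new website layout increases conversions is not supported when in fact it is. Consequence: discarding a layout that would have improved conversions — lost revenue.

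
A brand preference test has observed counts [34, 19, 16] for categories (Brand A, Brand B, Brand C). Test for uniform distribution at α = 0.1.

Expected = 23 each. χ² = Σ(O-E)²/E = 8.087. df = 2, critical value = 4.605. Reject H₀.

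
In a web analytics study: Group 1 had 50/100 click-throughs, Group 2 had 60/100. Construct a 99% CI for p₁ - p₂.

p̂₁ = 0.5, p̂₂ = 0.6. Difference = -0.1. CI = (-0.28, 0.08)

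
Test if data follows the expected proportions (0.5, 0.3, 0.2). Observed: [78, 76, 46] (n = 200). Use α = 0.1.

Expected: [100.0, 60.0, 40.0]. χ² = 10.007. df = 2, critical = 4.605. Reject H₀.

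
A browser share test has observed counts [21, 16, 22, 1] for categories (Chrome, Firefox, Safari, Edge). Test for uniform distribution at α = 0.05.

Expected = 15 each. χ² = Σ(O-E)²/E = 18.8. df = 3, critical value = 7.815. Reject H₀.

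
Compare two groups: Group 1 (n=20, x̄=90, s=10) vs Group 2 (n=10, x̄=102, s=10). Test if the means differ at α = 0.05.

Pooled sp = 10.0. t = -3.098, df = 28. Critical t = ±2.048. Reject H₀.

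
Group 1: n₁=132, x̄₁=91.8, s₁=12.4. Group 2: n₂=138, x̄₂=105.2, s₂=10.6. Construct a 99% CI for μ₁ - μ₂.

Difference = -13.4. SE = √(12.4²/132 + 10.6²/138) = 1.407. CI = (-17.02, -9.78)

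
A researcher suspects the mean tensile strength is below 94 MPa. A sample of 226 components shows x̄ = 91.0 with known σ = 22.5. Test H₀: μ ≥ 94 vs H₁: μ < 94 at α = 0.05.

z = -2.004. Critical value: -1.645. Reject H₀.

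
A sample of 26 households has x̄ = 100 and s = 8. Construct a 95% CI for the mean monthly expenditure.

CI = x̄ ± t*(s/√n) = 100 ± 2.06(8/√26) = (96.77, 103.23)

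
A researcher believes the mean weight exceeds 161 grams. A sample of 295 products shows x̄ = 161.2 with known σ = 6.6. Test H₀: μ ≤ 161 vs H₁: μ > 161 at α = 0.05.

z = 0.52. Critical value: 1.645. Fail to reject H₀.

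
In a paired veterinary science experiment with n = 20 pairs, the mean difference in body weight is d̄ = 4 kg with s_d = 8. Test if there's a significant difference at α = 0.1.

t = d̄/(s_d/√n) = 4/(8/√20) = 2.236. df = 19, critical t = ±1.729. Reject H₀.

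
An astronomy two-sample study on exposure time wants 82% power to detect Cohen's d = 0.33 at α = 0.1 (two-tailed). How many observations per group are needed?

z_{α/2} = 1.645, z_β = Φ⁻¹(0.82) = 0.915. For small effect (d = 0.33): n per group = 2(z_{α/2} + z_β)²/d² = 2(1.645 + 0.915)²/0.33² = 120.4 → 121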